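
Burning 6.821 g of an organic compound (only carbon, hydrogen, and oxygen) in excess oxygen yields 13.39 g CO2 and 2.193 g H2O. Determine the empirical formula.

mol C = 13.39 / 44.01 = 0.3042; mass C = 0.3042 × 12.01 = 3.654 g
mol H = 2 × (2.193 / 18.02) = 0.2434; mass H = 0.2434 × 1.008 = 0.2453 g
mass O = 6.821 − (3.899) = 2.922 g → mol O = 0.1826
Divide by the smallest (0.1826 mol O): C 1.666, H 1.333, O 1.000
Multiply by 3: C 5.00, H 4.00, O 3.00 → C5H4O3

C5H4O3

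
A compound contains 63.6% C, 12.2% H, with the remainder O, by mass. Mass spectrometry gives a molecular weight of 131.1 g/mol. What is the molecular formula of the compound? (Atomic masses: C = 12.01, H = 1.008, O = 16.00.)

Assume 100 g: 63.6 g C, 12.2 g H, 24.2 g O.
C: 63.6 g ÷ 12.01 g/mol = 5.296 mol
H: 12.2 g ÷ 1.008 g/mol = 12.1 mol
O: 24.2 g ÷ 16.00 g/mol = 1.512 mol
Smallest is O at 1.512 mol; normalising gives C 3.501, H 8.002, O 1.000
Multiply by 2: C 7.00, H 16.00, O 2.00 → C7H16O2
Empirical-formula mass = 132.20 g/mol
n = 131.1 / 132.20 = 0.99 ≈ 1
Molecular formula = empirical formula = C7H16O2

C7H16O2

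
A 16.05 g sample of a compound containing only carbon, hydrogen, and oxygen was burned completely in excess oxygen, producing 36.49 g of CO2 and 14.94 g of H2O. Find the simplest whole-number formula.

mol C = 36.49 / 44.01 = 0.8291; mass C = 0.8291 × 12.01 = 9.958 g
mol H = 2 × (14.94 / 18.02) = 1.658; mass H = 1.658 × 1.008 = 1.671 g
mass O = 16.05 − (11.63) = 4.421 g → mol O = 0.2763
Ratios (÷ 0.2763): C 3.001, H 6.001, O 1.000
→ C3H6O

C3H6O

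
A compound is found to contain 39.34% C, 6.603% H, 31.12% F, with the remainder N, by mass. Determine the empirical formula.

C2H4FN

Assume 100 g: 39.34 g C, 6.603 g H, 31.12 g F, 22.937 g N.
C: 39.34 g ÷ 12.01 g/mol = 3.276 mol
H: 6.603 g ÷ 1.008 g/mol = 6.551 mol
F: 31.12 g ÷ 19.00 g/mol = 1.638 mol
N: 22.937 g ÷ 14.01 g/mol = 1.637 mol
Ratios (÷ 1.637): C 2.001, H 4.001, F 1.000, N 1.000
→ C2H4FN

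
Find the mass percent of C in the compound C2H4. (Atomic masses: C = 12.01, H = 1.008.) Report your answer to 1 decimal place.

Molar mass = 2(12.01) + 4(1.008) = 28.052 g/mol
Mass of C per mole = 2 × 12.01 = 24.020 g
% C = 24.020 / 28.052 × 100 = 85.6%

85.6%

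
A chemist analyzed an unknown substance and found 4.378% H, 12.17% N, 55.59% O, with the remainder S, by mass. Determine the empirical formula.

Assume 100 g: 4.378 g H, 12.17 g N, 55.59 g O, 27.862 g S.
H: 4.378 g ÷ 1.008 g/mol = 4.343 mol
N: 12.17 g ÷ 14.01 g/mol = 0.8687 mol
O: 55.59 g ÷ 16.00 g/mol = 3.474 mol
S: 27.862 g ÷ 32.07 g/mol = 0.8688 mol
Ratios (÷ 0.8687): H 5.000, N 1.000, O 4.000, S 1.000
≈ 5:1:4:1 → H5NO4S

H5NO4S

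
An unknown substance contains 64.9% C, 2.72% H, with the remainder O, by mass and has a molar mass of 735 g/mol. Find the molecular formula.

Assume 100 g: 64.9 g C, 2.72 g H, 32.38 g O.
n(C) = 64.9/12.01 = 5.404, n(H) = 2.72/1.008 = 2.698, n(O) = 32.38/16.00 = 2.024
Divide by the smallest (2.024 mol O): C 2.670, H 1.333, O 1.000
×3: C 8.01, H 4.00, O 3.00 → C8H4O3
Empirical-formula mass = 148.11 g/mol
n = 735 / 148.11 = 4.96 ≈ 5
Molecular formula = (C8H4O3)×5 = C40H20O15

C40H20O15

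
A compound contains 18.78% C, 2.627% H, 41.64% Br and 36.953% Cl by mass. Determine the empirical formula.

C3H5BrCl2

Assume 100 g: 18.78 g C, 2.627 g H, 41.64 g Br, 36.953 g Cl.
C: 18.78 g ÷ 12.01 g/mol = 1.564 mol
H: 2.627 g ÷ 1.008 g/mol = 2.606 mol
Br: 41.64 g ÷ 79.90 g/mol = 0.5212 mol
Cl: 36.953 g ÷ 35.45 g/mol = 1.042 mol
Divide by the smallest (0.5212 mol Br): C 3.000, H 5.001, Br 1.000, Cl 2.000
≈ 3:5:1:2 → C3H5BrCl2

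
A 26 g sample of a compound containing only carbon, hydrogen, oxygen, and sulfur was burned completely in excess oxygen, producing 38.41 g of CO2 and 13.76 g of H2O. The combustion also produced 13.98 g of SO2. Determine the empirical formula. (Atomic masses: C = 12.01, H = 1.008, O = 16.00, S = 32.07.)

C4H7O2S

mol C = 38.41 / 44.01 = 0.8728; mass C = 0.8728 × 12.01 = 10.48 g
mol H = 2 × (13.76 / 18.02) = 1.527; mass H = 1.527 × 1.008 = 1.539 g
mol S = 13.98 / 64.07 = 0.2182; mass S = 6.998 g
mass O = 26 − (19.02) = 6.981 g → mol O = 0.4363
Smallest is S at 0.2182 mol; normalising gives C 4.000, H 6.999, O 2.000, S 1.000
Ratio ≈ 4:7:2:1, so the empirical formula is C4H7O2S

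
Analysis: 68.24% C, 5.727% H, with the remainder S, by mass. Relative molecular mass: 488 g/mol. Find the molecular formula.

Assume 100 g: 68.24 g C, 5.727 g H, 26.033 g S.
n(C) = 68.24/12.01 = 5.682, n(H) = 5.727/1.008 = 5.682, n(S) = 26.033/32.07 = 0.8118
Divide by the smallest (0.8118 mol S): C 7.000, H 6.999, S 1.000
→ C7H7S
Empirical-formula mass = 123.20 g/mol
n = 488 / 123.20 = 3.96 ≈ 4
Molecular formula = (C7H7S)×4 = C28H28S4

C28H28S4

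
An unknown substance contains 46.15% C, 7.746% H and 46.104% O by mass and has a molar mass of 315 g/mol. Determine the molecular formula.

C12H24O9

Assume 100 g: 46.15 g C, 7.746 g H, 46.104 g O.
n(C) = 46.15/12.01 = 3.843, n(H) = 7.746/1.008 = 7.685, n(O) = 46.104/16.00 = 2.881
Smallest is O at 2.881 mol; normalising gives C 1.334, H 2.667, O 1.000
Multiply by 3: C 4.00, H 8.00, O 3.00 → C4H8O3
Empirical-formula mass = 104.10 g/mol
n = 315 / 104.10 = 3.03 ≈ 3
Molecular formula = (C4H8O3)×3 = C12H24O9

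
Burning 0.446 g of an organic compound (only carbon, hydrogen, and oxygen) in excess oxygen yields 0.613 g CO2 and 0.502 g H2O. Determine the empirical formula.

mol C = 0.613 / 44.01 = 0.01393; mass C = 0.01393 × 12.01 = 0.1673 g
mol H = 2 × (0.502 / 18.02) = 0.05572; mass H = 0.05572 × 1.008 = 0.05616 g
mass O = 0.446 − (0.2234) = 0.2226 g → mol O = 0.01391
Divide by the smallest (0.01391 mol O): C 1.001, H 4.006, O 1.000
→ CH4O

CH4O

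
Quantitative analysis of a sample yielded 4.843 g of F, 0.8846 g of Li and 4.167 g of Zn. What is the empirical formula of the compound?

F4Li2Zn

n(F) = 4.843/19.00 = 0.2549, n(Li) = 0.8846/6.94 = 0.1275, n(Zn) = 4.167/65.38 = 0.06374
Divide by the smallest (0.06374 mol Zn): F 3.999, Li 2.000, Zn 1.000
Ratio ≈ 4:2:1, so the empirical formula is F4Li2Zn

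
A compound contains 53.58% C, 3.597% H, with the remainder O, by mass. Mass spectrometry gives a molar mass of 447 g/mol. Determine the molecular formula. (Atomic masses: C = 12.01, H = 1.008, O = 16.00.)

C20H16O12

Assume 100 g: 53.58 g C, 3.597 g H, 42.823 g O.
n(C) = 53.58/12.01 = 4.461, n(H) = 3.597/1.008 = 3.568, n(O) = 42.823/16.00 = 2.676
Divide by the smallest (2.676 mol O): C 1.667, H 1.333, O 1.000
Multiply by 3: C 5.00, H 4.00, O 3.00 → C5H4O3
Empirical-formula mass = 112.08 g/mol
n = 447 / 112.08 = 3.99 ≈ 4
Molecular formula = (C5H4O3)×4 = C20H16O12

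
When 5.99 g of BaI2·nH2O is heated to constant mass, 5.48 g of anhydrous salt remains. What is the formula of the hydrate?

BaI2·2H2O

Mass of water lost = 5.99 − 5.48 = 0.51 g → 0.51 / 18.02 = 0.0283 mol H2O
Molar mass of BaI2 = 391.13 g/mol → mol BaI2 = 5.48 / 391.13 = 0.01401
n = 0.0283 / 0.01401 = 2.02 ≈ 2 → BaI2·2H2O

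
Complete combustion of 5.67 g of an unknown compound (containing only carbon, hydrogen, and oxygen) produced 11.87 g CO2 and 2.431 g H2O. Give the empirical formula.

C2H2O

mol C = 11.87 / 44.01 = 0.2697; mass C = 0.2697 × 12.01 = 3.239 g
mol H = 2 × (2.431 / 18.02) = 0.2698; mass H = 0.2698 × 1.008 = 0.2720 g
mass O = 5.67 − (3.511) = 2.159 g → mol O = 0.1349
Ratios (÷ 0.1349): C 1.999, H 2.000, O 1.000
→ C2H2O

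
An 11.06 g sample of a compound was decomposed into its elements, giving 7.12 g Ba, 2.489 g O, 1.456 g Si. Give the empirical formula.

Ba: 7.12 g ÷ 137.33 g/mol = 0.05185 mol
O: 2.489 g ÷ 16.00 g/mol = 0.1556 mol
Si: 1.456 g ÷ 28.09 g/mol = 0.05183 mol
Smallest is Si at 0.05183 mol; normalising gives Ba 1.000, O 3.001, Si 1.000
Ratio ≈ 1:3:1, so the empirical formula is BaO3Si

BaO3Si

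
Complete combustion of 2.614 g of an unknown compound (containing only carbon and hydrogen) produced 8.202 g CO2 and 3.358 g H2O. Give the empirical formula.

CH2

mol C = 8.202 / 44.01 = 0.1864; mass C = 0.1864 × 12.01 = 2.238 g
mol H = 2 × (3.358 / 18.02) = 0.3727; mass H = 0.3727 × 1.008 = 0.3757 g
Ratios (÷ 0.1864): C 1.000, H 2.000
Ratio ≈ 1:2, so the empirical formula is CH2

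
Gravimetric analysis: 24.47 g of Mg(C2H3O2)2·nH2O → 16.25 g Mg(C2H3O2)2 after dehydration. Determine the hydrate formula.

Mg(C2H3O2)2·4H2O

Mass of water lost = 24.47 − 16.25 = 8.22 g → 8.22 / 18.02 = 0.4562 mol H2O
Molar mass of Mg(C2H3O2)2 = 142.40 g/mol → mol Mg(C2H3O2)2 = 16.25 / 142.40 = 0.1141
n = 0.4562 / 0.1141 = 4.00 ≈ 4 → Mg(C2H3O2)2·4H2O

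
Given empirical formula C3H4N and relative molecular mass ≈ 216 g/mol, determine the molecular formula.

Empirical-formula mass = 54.07 g/mol
n = 216 / 54.07 = 3.99 ≈ 4
Molecular formula = (C3H4N)4 = C12H16N4

C12H16N4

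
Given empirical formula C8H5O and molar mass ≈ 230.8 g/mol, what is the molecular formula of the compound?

C16H10O2

Empirical-formula mass = 117.12 g/mol
n = 230.8 / 117.12 = 1.97 ≈ 2
Molecular formula = (C8H5O)2 = C16H10O2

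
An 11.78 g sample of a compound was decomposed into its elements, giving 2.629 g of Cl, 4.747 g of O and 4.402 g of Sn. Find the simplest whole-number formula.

Cl2O8Sn

Cl: 2.629 g ÷ 35.45 g/mol = 0.07416 mol
O: 4.747 g ÷ 16.00 g/mol = 0.2967 mol
Sn: 4.402 g ÷ 118.71 g/mol = 0.03708 mol
Ratios (÷ 0.03708): Cl 2.000, O 8.001, Sn 1.000
Ratio ≈ 2:8:1, so the empirical formula is Cl2O8Sn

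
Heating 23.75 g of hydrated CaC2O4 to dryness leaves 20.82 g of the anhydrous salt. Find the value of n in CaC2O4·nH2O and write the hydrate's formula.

Mass of water lost = 23.75 − 20.82 = 2.93 g → 2.93 / 18.02 = 0.1626 mol H2O
Molar mass of CaC2O4 = 128.10 g/mol → mol CaC2O4 = 20.82 / 128.10 = 0.1625
n = 0.1626 / 0.1625 = 1.00 ≈ 1 → CaC2O4·H2O

CaC2O4·H2O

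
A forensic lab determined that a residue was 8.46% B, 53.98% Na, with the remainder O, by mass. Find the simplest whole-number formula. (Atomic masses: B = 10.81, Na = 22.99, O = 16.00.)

Assume 100 g: 8.46 g B, 53.98 g Na, 37.56 g O.
B: 8.46 g ÷ 10.81 g/mol = 0.7826 mol
Na: 53.98 g ÷ 22.99 g/mol = 2.348 mol
O: 37.56 g ÷ 16.00 g/mol = 2.348 mol
Smallest is B at 0.7826 mol; normalising gives B 1.000, Na 3.000, O 3.000
Ratio ≈ 1:3:3, so the empirical formula is BNa3O3

BNa3O3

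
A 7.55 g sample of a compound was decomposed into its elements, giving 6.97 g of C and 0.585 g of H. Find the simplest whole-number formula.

n(C) = 6.97/12.01 = 0.5803, n(H) = 0.585/1.008 = 0.5804
Ratios (÷ 0.5803): C 1.000, H 1.000
≈ 1:1 → CH

CH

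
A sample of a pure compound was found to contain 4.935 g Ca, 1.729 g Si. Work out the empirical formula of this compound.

Ca: 4.935 g ÷ 40.08 g/mol = 0.1231 mol
Si: 1.729 g ÷ 28.09 g/mol = 0.06155 mol
Ratios (÷ 0.06155): Ca 2.000, Si 1.000
≈ 2:1 → Ca2Si

Ca2Si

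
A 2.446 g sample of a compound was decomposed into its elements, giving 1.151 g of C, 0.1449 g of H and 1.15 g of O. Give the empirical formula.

C4H6O3

n(C) = 1.151/12.01 = 0.09584, n(H) = 0.1449/1.008 = 0.1437, n(O) = 1.15/16.00 = 0.07187
Divide by the smallest (0.07187 mol O): C 1.333, H 2.000, O 1.000
×3: C 4.00, H 6.00, O 3.00 → C4H6O3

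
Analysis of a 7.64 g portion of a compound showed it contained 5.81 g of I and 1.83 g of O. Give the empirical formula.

I2O5

n(I) = 5.81/126.90 = 0.04578, n(O) = 1.83/16.00 = 0.1144
Divide by the smallest (0.04578 mol I): I 1.000, O 2.498
Multiply by 2: I 2.00, O 5.00 → I2O5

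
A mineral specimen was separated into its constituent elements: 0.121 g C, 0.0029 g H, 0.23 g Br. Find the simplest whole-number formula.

n(C) = 0.121/12.01 = 0.01007, n(H) = 0.0029/1.008 = 0.002877, n(Br) = 0.23/79.90 = 0.002879
Divide by the smallest (0.002877 mol H): C 3.502, H 1.000, Br 1.001
×2: C 7.00, H 2.00, Br 2.00 → C7H2Br2

C7H2Br2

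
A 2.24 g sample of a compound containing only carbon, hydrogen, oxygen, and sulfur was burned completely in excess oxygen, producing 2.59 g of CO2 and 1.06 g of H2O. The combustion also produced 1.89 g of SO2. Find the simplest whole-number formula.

C2H4OS

mol C = 2.59 / 44.01 = 0.05885; mass C = 0.05885 × 12.01 = 0.7068 g
mol H = 2 × (1.06 / 18.02) = 0.1176; mass H = 0.1176 × 1.008 = 0.1186 g
mol S = 1.89 / 64.07 = 0.02950; mass S = 0.9460 g
mass O = 2.24 − (1.771) = 0.4686 g → mol O = 0.02929
Ratios (÷ 0.02929): C 2.009, H 4.017, O 1.000, S 1.007
Ratio ≈ 2:4:1:1, so the empirical formula is C2H4OS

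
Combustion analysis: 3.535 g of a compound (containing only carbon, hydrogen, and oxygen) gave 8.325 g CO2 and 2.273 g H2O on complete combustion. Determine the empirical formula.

C3H4O

mol C = 8.325 / 44.01 = 0.1892; mass C = 0.1892 × 12.01 = 2.272 g
mol H = 2 × (2.273 / 18.02) = 0.2523; mass H = 0.2523 × 1.008 = 0.2543 g
mass O = 3.535 − (2.526) = 1.009 g → mol O = 0.06305
Smallest is O at 0.06305 mol; normalising gives C 3.000, H 4.001, O 1.000
→ C3H4O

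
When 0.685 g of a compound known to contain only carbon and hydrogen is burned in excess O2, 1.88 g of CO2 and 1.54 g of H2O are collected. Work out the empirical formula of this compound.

mol C = 1.88 / 44.01 = 0.04272; mass C = 0.04272 × 12.01 = 0.5130 g
mol H = 2 × (1.54 / 18.02) = 0.1709; mass H = 0.1709 × 1.008 = 0.1723 g
Ratios (÷ 0.04272): C 1.000, H 4.001
≈ 1:4 → CH4

CH4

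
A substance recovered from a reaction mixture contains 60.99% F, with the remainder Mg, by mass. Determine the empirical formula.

F2Mg

Assume 100 g: 60.99 g F, 39.01 g Mg.
n(F) = 60.99/19.00 = 3.21, n(Mg) = 39.01/24.31 = 1.605
Smallest is Mg at 1.605 mol; normalising gives F 2.000, Mg 1.000
→ F2Mg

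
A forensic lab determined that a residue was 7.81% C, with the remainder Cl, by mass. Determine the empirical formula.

Assume 100 g: 7.81 g C, 92.19 g Cl.
C: 7.81 g ÷ 12.01 g/mol = 0.6503 mol
Cl: 92.19 g ÷ 35.45 g/mol = 2.601 mol
Divide by the smallest (0.6503 mol C): C 1.000, Cl 3.999
≈ 1:4 → CCl4

CCl4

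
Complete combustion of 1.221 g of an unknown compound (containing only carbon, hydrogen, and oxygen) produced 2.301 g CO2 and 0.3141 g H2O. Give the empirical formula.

mol C = 2.301 / 44.01 = 0.05228; mass C = 0.05228 × 12.01 = 0.6279 g
mol H = 2 × (0.3141 / 18.02) = 0.03486; mass H = 0.03486 × 1.008 = 0.03514 g
mass O = 1.221 − (0.6631) = 0.5579 g → mol O = 0.03487
Ratios (÷ 0.03486): C 1.500, H 1.000, O 1.000
Scaling by 2: C 3.00, H 2.00, O 2.00 → C3H2O2

C3H2O2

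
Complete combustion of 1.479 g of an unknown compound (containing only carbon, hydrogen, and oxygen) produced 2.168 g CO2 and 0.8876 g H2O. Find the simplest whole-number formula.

mol C = 2.168 / 44.01 = 0.04926; mass C = 0.04926 × 12.01 = 0.5916 g
mol H = 2 × (0.8876 / 18.02) = 0.09851; mass H = 0.09851 × 1.008 = 0.09930 g
mass O = 1.479 − (0.6909) = 0.7881 g → mol O = 0.04925
Divide by the smallest (0.04925 mol O): C 1.000, H 2.000, O 1.000
Ratio ≈ 1:2:1, so the empirical formula is CH2O

CH2O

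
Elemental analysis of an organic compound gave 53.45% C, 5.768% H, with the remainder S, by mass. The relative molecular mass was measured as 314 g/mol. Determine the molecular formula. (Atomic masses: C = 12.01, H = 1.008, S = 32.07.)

Assume 100 g: 53.45 g C, 5.768 g H, 40.782 g S.
Moles — C: 53.45 / 12.01 = 4.45 mol; H: 5.768 / 1.008 = 5.722 mol; S: 40.782 / 32.07 = 1.272 mol
Ratios (÷ 1.272): C 3.500, H 4.500, S 1.000
Multiply by 2: C 7.00, H 9.00, S 2.00 → C7H9S2
Empirical-formula mass = 157.28 g/mol
n = 314 / 157.28 = 2.00 ≈ 2
Molecular formula = (C7H9S2)×2 = C14H18S4

C14H18S4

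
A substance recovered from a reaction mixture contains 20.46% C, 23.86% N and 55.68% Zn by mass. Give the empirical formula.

Assume 100 g: 20.46 g C, 23.86 g N, 55.68 g Zn.
n(C) = 20.46/12.01 = 1.704, n(N) = 23.86/14.01 = 1.703, n(Zn) = 55.68/65.38 = 0.8516
Divide by the smallest (0.8516 mol Zn): C 2.000, N 2.000, Zn 1.000
Ratio ≈ 2:2:1, so the empirical formula is C2N2Zn

C2N2Zn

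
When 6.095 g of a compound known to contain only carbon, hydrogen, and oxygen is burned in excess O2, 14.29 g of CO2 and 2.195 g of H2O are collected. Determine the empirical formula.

C8H6O3

mol C = 14.29 / 44.01 = 0.3247; mass C = 0.3247 × 12.01 = 3.900 g
mol H = 2 × (2.195 / 18.02) = 0.2436; mass H = 0.2436 × 1.008 = 0.2456 g
mass O = 6.095 − (4.145) = 1.950 g → mol O = 0.1219
Divide by the smallest (0.1219 mol O): C 2.664, H 1.999, O 1.000
Multiply by 3: C 7.99, H 6.00, O 3.00 → C8H6O3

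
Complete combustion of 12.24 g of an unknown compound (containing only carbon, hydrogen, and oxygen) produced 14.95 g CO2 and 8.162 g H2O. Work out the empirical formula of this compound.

mol C = 14.95 / 44.01 = 0.3397; mass C = 0.3397 × 12.01 = 4.080 g
mol H = 2 × (8.162 / 18.02) = 0.9059; mass H = 0.9059 × 1.008 = 0.9131 g
mass O = 12.24 − (4.993) = 7.247 g → mol O = 0.4529
Divide by the smallest (0.3397 mol C): C 1.000, H 2.667, O 1.333
×3: C 3.00, H 8.00, O 4.00 → C3H8O4

C3H8O4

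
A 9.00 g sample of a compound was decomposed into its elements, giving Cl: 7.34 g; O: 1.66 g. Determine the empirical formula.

Moles — Cl: 7.34 / 35.45 = 0.2071 mol; O: 1.66 / 16.00 = 0.1037 mol
Ratios (÷ 0.1037): Cl 1.996, O 1.000
Ratio ≈ 2:1, so the empirical formula is Cl2O

Cl2O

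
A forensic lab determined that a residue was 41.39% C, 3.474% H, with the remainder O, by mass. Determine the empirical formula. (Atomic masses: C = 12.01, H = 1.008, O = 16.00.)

Assume 100 g: 41.39 g C, 3.474 g H, 55.136 g O.
n(C) = 41.39/12.01 = 3.446, n(H) = 3.474/1.008 = 3.446, n(O) = 55.136/16.00 = 3.446
Ratios (÷ 3.446): C 1.000, H 1.000, O 1.000
→ CHO

CHO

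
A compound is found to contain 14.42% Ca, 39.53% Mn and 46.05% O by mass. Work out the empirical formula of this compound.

Assume 100 g: 14.42 g Ca, 39.53 g Mn, 46.05 g O.
n(Ca) = 14.42/40.08 = 0.3598, n(Mn) = 39.53/54.94 = 0.7195, n(O) = 46.05/16.00 = 2.878
Ratios (÷ 0.3598): Ca 1.000, Mn 2.000, O 8.000
≈ 1:2:8 → CaMn2O8

CaMn2O8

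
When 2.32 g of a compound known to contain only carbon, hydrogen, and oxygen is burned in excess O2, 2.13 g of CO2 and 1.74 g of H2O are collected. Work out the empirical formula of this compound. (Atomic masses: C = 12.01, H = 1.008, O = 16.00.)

CH4O2

mol C = 2.13 / 44.01 = 0.04840; mass C = 0.04840 × 12.01 = 0.5813 g
mol H = 2 × (1.74 / 18.02) = 0.1931; mass H = 0.1931 × 1.008 = 0.1947 g
mass O = 2.32 − (0.7759) = 1.544 g → mol O = 0.09650
Ratios (÷ 0.0484): C 1.000, H 3.990, O 1.994
≈ 1:4:2 → CH4O2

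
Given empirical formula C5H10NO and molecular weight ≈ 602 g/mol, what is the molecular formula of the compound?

C30H60N6O6

Empirical-formula mass = 100.14 g/mol
n = 602 / 100.14 = 6.01 ≈ 6
Molecular formula = (C5H10NO)6 = C30H60N6O6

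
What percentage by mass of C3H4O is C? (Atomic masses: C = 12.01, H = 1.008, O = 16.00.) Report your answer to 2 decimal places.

64.27%

Molar mass = 3(12.01) + 4(1.008) + 1(16.00) = 56.062 g/mol
Mass of C per mole = 3 × 12.01 = 36.030 g
% C = 36.030 / 56.062 × 100 = 64.27%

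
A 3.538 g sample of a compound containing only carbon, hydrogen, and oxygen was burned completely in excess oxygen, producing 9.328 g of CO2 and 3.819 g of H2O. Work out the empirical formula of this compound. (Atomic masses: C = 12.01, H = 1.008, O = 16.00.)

mol C = 9.328 / 44.01 = 0.2120; mass C = 0.2120 × 12.01 = 2.546 g
mol H = 2 × (3.819 / 18.02) = 0.4239; mass H = 0.4239 × 1.008 = 0.4273 g
mass O = 3.538 − (2.973) = 0.5652 g → mol O = 0.03533
Divide by the smallest (0.03533 mol O): C 6.000, H 11.999, O 1.000
≈ 6:12:1 → C6H12O

C6H12O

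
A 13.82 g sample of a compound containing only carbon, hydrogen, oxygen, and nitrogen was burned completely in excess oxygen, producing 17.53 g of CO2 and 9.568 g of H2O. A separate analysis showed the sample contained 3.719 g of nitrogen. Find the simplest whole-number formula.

mol C = 17.53 / 44.01 = 0.3983; mass C = 0.3983 × 12.01 = 4.784 g
mol H = 2 × (9.568 / 18.02) = 1.062; mass H = 1.062 × 1.008 = 1.070 g
mol N = 3.719 / 14.01 = 0.2655
mass O = 13.82 − (9.573) = 4.247 g → mol O = 0.2654
Divide by the smallest (0.2654 mol O): C 1.501, H 4.001, N 1.000, O 1.000
Multiply by 2: C 3.00, H 8.00, N 2.00, O 2.00 → C3H8N2O2

C3H8N2O2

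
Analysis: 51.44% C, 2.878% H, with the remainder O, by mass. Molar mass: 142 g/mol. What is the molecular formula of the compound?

C6H4O4

Assume 100 g: 51.44 g C, 2.878 g H, 45.682 g O.
C: 51.44 g ÷ 12.01 g/mol = 4.283 mol
H: 2.878 g ÷ 1.008 g/mol = 2.855 mol
O: 45.682 g ÷ 16.00 g/mol = 2.855 mol
Smallest is O at 2.855 mol; normalising gives C 1.500, H 1.000, O 1.000
Multiply by 2: C 3.00, H 2.00, O 2.00 → C3H2O2
Empirical-formula mass = 70.05 g/mol
n = 142 / 70.05 = 2.03 ≈ 2
Molecular formula = (C3H2O2)×2 = C6H4O4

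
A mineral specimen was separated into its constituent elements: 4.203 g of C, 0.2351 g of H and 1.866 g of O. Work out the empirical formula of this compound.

C3H2O

C: 4.203 g ÷ 12.01 g/mol = 0.35 mol
H: 0.2351 g ÷ 1.008 g/mol = 0.2332 mol
O: 1.866 g ÷ 16.00 g/mol = 0.1166 mol
Smallest is O at 0.1166 mol; normalising gives C 3.001, H 2.000, O 1.000
≈ 3:2:1 → C3H2O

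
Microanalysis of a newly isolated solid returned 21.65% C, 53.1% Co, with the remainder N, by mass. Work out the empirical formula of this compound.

Assume 100 g: 21.65 g C, 53.1 g Co, 25.25 g N.
Moles — C: 21.65 / 12.01 = 1.803 mol; Co: 53.1 / 58.93 = 0.9011 mol; N: 25.25 / 14.01 = 1.802 mol
Divide by the smallest (0.9011 mol Co): C 2.001, Co 1.000, N 2.000
→ C2CoN2

C2CoN2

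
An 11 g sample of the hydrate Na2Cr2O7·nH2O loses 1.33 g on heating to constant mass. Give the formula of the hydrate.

Na2Cr2O7·2H2O

Mass of anhydrous Na2Cr2O7 = 11 − 1.33 = 9.67 g
mol H2O = 1.33 / 18.02 = 0.07381
Molar mass of Na2Cr2O7 = 261.98 g/mol → mol Na2Cr2O7 = 9.67 / 261.98 = 0.03691
n = 0.07381 / 0.03691 = 2.00 ≈ 2 → Na2Cr2O7·2H2O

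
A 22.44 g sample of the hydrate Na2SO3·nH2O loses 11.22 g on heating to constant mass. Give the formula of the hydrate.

Mass of anhydrous Na2SO3 = 22.44 − 11.22 = 11.22 g
mol H2O = 11.22 / 18.02 = 0.6226
Molar mass of Na2SO3 = 126.05 g/mol → mol Na2SO3 = 11.22 / 126.05 = 0.08901
n = 0.6226 / 0.08901 = 7.00 ≈ 7 → Na2SO3·7H2O

Na2SO3·7H2O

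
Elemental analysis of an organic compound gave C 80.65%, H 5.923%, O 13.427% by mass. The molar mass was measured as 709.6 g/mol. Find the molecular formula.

C48H42O6

Assume 100 g: 80.65 g C, 5.923 g H, 13.427 g O.
C: 80.65 g ÷ 12.01 g/mol = 6.715 mol
H: 5.923 g ÷ 1.008 g/mol = 5.876 mol
O: 13.427 g ÷ 16.00 g/mol = 0.8392 mol
Ratios (÷ 0.8392): C 8.002, H 7.002, O 1.000
≈ 8:7:1 → C8H7O
Empirical-formula mass = 119.14 g/mol
n = 709.6 / 119.14 = 5.96 ≈ 6
Molecular formula = (C8H7O)×6 = C48H42O6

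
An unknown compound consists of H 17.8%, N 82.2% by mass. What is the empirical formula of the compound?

Assume 100 g: 17.8 g H, 82.2 g N.
Moles — H: 17.8 / 1.008 = 17.66 mol; N: 82.2 / 14.01 = 5.867 mol
Smallest is N at 5.867 mol; normalising gives H 3.010, N 1.000
→ H3N

H3N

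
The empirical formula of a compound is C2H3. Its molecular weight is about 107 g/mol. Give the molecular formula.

Empirical-formula mass = 27.04 g/mol
n = 107 / 27.04 = 3.96 ≈ 4
Molecular formula = (C2H3)4 = C8H12

C8H12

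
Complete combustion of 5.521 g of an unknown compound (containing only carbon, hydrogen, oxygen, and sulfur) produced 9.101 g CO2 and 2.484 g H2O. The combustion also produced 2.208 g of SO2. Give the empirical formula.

mol C = 9.101 / 44.01 = 0.2068; mass C = 0.2068 × 12.01 = 2.484 g
mol H = 2 × (2.484 / 18.02) = 0.2757; mass H = 0.2757 × 1.008 = 0.2779 g
mol S = 2.208 / 64.07 = 0.03446; mass S = 1.105 g
mass O = 5.521 − (3.867) = 1.654 g → mol O = 0.1034
Divide by the smallest (0.03446 mol S): C 6.001, H 8.000, O 3.000, S 1.000
→ C6H8O3S

C6H8O3S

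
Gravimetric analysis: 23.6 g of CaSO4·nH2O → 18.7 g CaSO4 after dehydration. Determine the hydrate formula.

CaSO4·2H2O

Mass of water lost = 23.6 − 18.7 = 4.9 g → 4.9 / 18.02 = 0.2719 mol H2O
Molar mass of CaSO4 = 136.15 g/mol → mol CaSO4 = 18.7 / 136.15 = 0.1373
n = 0.2719 / 0.1373 = 1.98 ≈ 2 → CaSO4·2H2O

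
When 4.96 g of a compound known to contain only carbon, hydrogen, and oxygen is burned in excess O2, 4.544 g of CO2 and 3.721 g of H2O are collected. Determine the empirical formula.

CH4O2

mol C = 4.544 / 44.01 = 0.1032; mass C = 0.1032 × 12.01 = 1.240 g
mol H = 2 × (3.721 / 18.02) = 0.4130; mass H = 0.4130 × 1.008 = 0.4163 g
mass O = 4.96 − (1.656) = 3.304 g → mol O = 0.2065
Divide by the smallest (0.1032 mol C): C 1.000, H 4.000, O 2.000
Ratio ≈ 1:4:2, so the empirical formula is CH4O2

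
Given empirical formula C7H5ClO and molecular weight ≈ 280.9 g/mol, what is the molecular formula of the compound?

Empirical-formula mass = 140.56 g/mol
n = 280.9 / 140.56 = 2.00 ≈ 2
Molecular formula = (C7H5ClO)2 = C14H10Cl2O2

C14H10Cl2O2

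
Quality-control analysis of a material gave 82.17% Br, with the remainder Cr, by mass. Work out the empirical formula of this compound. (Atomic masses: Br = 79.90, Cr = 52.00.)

Assume 100 g: 82.17 g Br, 17.83 g Cr.
Br: 82.17 g ÷ 79.90 g/mol = 1.028 mol
Cr: 17.83 g ÷ 52.00 g/mol = 0.3429 mol
Smallest is Cr at 0.3429 mol; normalising gives Br 2.999, Cr 1.000
→ Br3Cr

Br3Cr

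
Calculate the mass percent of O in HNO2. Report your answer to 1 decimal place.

68.1%

Molar mass = 1(1.008) + 1(14.01) + 2(16.00) = 47.018 g/mol
Mass of O per mole = 2 × 16.00 = 32.000 g
% O = 32.000 / 47.018 × 100 = 68.1%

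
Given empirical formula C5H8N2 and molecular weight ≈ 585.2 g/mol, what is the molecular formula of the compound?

C30H48N12

Empirical-formula mass = 96.13 g/mol
n = 585.2 / 96.13 = 6.09 ≈ 6
Molecular formula = (C5H8N2)6 = C30H48N12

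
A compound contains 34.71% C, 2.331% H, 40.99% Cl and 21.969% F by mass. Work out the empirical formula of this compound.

C5H4Cl2F2

Assume 100 g: 34.71 g C, 2.331 g H, 40.99 g Cl, 21.969 g F.
Moles — C: 34.71 / 12.01 = 2.89 mol; H: 2.331 / 1.008 = 2.312 mol; Cl: 40.99 / 35.45 = 1.156 mol; F: 21.969 / 19.00 = 1.156 mol
Divide by the smallest (1.156 mol F): C 2.500, H 2.000, Cl 1.000, F 1.000
Multiply by 2: C 5.00, H 4.00, Cl 2.00, F 2.00 → C5H4Cl2F2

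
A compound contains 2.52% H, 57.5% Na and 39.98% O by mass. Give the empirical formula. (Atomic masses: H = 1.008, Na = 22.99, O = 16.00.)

HNaO

Assume 100 g: 2.52 g H, 57.5 g Na, 39.98 g O.
Moles — H: 2.52 / 1.008 = 2.5 mol; Na: 57.5 / 22.99 = 2.501 mol; O: 39.98 / 16.00 = 2.499 mol
Smallest is O at 2.499 mol; normalising gives H 1.001, Na 1.001, O 1.000
Ratio ≈ 1:1:1, so the empirical formula is HNaO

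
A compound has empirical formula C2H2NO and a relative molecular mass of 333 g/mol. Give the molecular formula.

Empirical-formula mass = 56.05 g/mol
n = 333 / 56.05 = 5.94 ≈ 6
Molecular formula = (C2H2NO)6 = C12H12N6O6

C12H12N6O6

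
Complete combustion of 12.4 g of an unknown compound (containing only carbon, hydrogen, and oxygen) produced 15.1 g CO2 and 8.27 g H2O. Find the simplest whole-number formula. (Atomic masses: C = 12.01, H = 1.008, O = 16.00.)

mol C = 15.1 / 44.01 = 0.3431; mass C = 0.3431 × 12.01 = 4.121 g
mol H = 2 × (8.27 / 18.02) = 0.9179; mass H = 0.9179 × 1.008 = 0.9252 g
mass O = 12.4 − (5.046) = 7.354 g → mol O = 0.4596
Ratios (÷ 0.3431): C 1.000, H 2.675, O 1.340
Scaling by 3: C 3.00, H 8.03, O 4.02 → C3H8O4

C3H8O4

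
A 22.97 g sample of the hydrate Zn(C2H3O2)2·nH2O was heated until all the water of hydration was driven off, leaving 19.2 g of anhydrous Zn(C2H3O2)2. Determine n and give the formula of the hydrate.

Zn(C2H3O2)2·2H2O

Mass of water lost = 22.97 − 19.2 = 3.77 g → 3.77 / 18.02 = 0.2092 mol H2O
Molar mass of Zn(C2H3O2)2 = 183.47 g/mol → mol Zn(C2H3O2)2 = 19.2 / 183.47 = 0.1047
n = 0.2092 / 0.1047 = 2.00 ≈ 2 → Zn(C2H3O2)2·2H2O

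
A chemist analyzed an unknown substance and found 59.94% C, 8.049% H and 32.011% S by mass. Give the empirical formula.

C5H8S

Assume 100 g: 59.94 g C, 8.049 g H, 32.011 g S.
Moles — C: 59.94 / 12.01 = 4.991 mol; H: 8.049 / 1.008 = 7.985 mol; S: 32.011 / 32.07 = 0.9982 mol
Smallest is S at 0.9982 mol; normalising gives C 5.000, H 8.000, S 1.000
→ C5H8S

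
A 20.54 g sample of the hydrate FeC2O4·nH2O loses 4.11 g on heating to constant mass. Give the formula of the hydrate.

Mass of anhydrous FeC2O4 = 20.54 − 4.11 = 16.43 g
mol H2O = 4.11 / 18.02 = 0.2281
Molar mass of FeC2O4 = 143.87 g/mol → mol FeC2O4 = 16.43 / 143.87 = 0.1142
n = 0.2281 / 0.1142 = 2.00 ≈ 2 → FeC2O4·2H2O

FeC2O4·2H2O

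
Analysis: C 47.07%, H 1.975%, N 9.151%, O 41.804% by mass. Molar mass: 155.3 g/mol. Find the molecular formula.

Assume 100 g: 47.07 g C, 1.975 g H, 9.151 g N, 41.804 g O.
Moles — C: 47.07 / 12.01 = 3.919 mol; H: 1.975 / 1.008 = 1.959 mol; N: 9.151 / 14.01 = 0.6532 mol; O: 41.804 / 16.00 = 2.613 mol
Ratios (÷ 0.6532): C 6.000, H 3.000, N 1.000, O 4.000
→ C6H3NO4
Empirical-formula mass = 153.09 g/mol
n = 155.3 / 153.09 = 1.01 ≈ 1
Molecular formula = empirical formula = C6H3NO4

C6H3NO4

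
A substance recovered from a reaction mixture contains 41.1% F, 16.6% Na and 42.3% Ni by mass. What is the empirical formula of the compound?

Assume 100 g: 41.1 g F, 16.6 g Na, 42.3 g Ni.
n(F) = 41.1/19.00 = 2.163, n(Na) = 16.6/22.99 = 0.7221, n(Ni) = 42.3/58.69 = 0.7207
Smallest is Ni at 0.7207 mol; normalising gives F 3.001, Na 1.002, Ni 1.000
≈ 3:1:1 → F3NaNi

F3NaNi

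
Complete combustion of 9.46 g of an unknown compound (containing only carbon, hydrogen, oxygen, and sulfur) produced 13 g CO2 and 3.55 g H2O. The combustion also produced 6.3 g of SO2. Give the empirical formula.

C6H8O3S2

mol C = 13 / 44.01 = 0.2954; mass C = 0.2954 × 12.01 = 3.548 g
mol H = 2 × (3.55 / 18.02) = 0.3940; mass H = 0.3940 × 1.008 = 0.3972 g
mol S = 6.3 / 64.07 = 0.09833; mass S = 3.153 g
mass O = 9.46 − (7.098) = 2.362 g → mol O = 0.1476
Divide by the smallest (0.09833 mol S): C 3.004, H 4.007, O 1.501, S 1.000
Scaling by 2: C 6.01, H 8.01, O 3.00, S 2.00 → C6H8O3S2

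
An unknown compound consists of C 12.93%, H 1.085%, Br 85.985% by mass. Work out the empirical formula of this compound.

CHBr

Assume 100 g: 12.93 g C, 1.085 g H, 85.985 g Br.
Moles — C: 12.93 / 12.01 = 1.077 mol; H: 1.085 / 1.008 = 1.076 mol; Br: 85.985 / 79.90 = 1.076 mol
Smallest is Br at 1.076 mol; normalising gives C 1.000, H 1.000, Br 1.000
Ratio ≈ 1:1:1, so the empirical formula is CHBr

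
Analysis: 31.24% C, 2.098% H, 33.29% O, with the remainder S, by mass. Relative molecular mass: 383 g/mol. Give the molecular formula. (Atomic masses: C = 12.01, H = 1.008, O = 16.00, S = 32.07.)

C10H8O8S4

Assume 100 g: 31.24 g C, 2.098 g H, 33.29 g O, 33.372 g S.
C: 31.24 g ÷ 12.01 g/mol = 2.601 mol
H: 2.098 g ÷ 1.008 g/mol = 2.081 mol
O: 33.29 g ÷ 16.00 g/mol = 2.081 mol
S: 33.372 g ÷ 32.07 g/mol = 1.041 mol
Ratios (÷ 1.041): C 2.500, H 2.000, O 1.999, S 1.000
Scaling by 2: C 5.00, H 4.00, O 4.00, S 2.00 → C5H4O4S2
Empirical-formula mass = 192.22 g/mol
n = 383 / 192.22 = 1.99 ≈ 2
Molecular formula = (C5H4O4S2)×2 = C10H8O8S4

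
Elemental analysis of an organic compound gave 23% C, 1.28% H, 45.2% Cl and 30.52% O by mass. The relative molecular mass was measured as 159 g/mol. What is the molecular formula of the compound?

C3H2Cl2O3

Assume 100 g: 23 g C, 1.28 g H, 45.2 g Cl, 30.52 g O.
C: 23 g ÷ 12.01 g/mol = 1.915 mol
H: 1.28 g ÷ 1.008 g/mol = 1.27 mol
Cl: 45.2 g ÷ 35.45 g/mol = 1.275 mol
O: 30.52 g ÷ 16.00 g/mol = 1.907 mol
Divide by the smallest (1.27 mol H): C 1.508, H 1.000, Cl 1.004, O 1.502
Multiply by 2: C 3.02, H 2.00, Cl 2.01, O 3.00 → C3H2Cl2O3
Empirical-formula mass = 156.95 g/mol
n = 159 / 156.95 = 1.01 ≈ 1
Molecular formula = empirical formula = C3H2Cl2O3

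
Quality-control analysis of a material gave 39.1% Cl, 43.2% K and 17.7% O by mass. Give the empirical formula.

ClKO

Assume 100 g: 39.1 g Cl, 43.2 g K, 17.7 g O.
Cl: 39.1 g ÷ 35.45 g/mol = 1.103 mol
K: 43.2 g ÷ 39.10 g/mol = 1.105 mol
O: 17.7 g ÷ 16.00 g/mol = 1.106 mol
Smallest is Cl at 1.103 mol; normalising gives Cl 1.000, K 1.002, O 1.003
Ratio ≈ 1:1:1, so the empirical formula is ClKO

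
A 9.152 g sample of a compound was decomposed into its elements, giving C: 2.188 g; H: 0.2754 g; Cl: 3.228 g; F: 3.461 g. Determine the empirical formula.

C2H3ClF2

C: 2.188 g ÷ 12.01 g/mol = 0.1822 mol
H: 0.2754 g ÷ 1.008 g/mol = 0.2732 mol
Cl: 3.228 g ÷ 35.45 g/mol = 0.09106 mol
F: 3.461 g ÷ 19.00 g/mol = 0.1822 mol
Smallest is Cl at 0.09106 mol; normalising gives C 2.001, H 3.000, Cl 1.000, F 2.000
Ratio ≈ 2:3:1:2, so the empirical formula is C2H3ClF2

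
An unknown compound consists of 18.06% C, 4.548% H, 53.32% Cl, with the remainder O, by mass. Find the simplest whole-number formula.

Assume 100 g: 18.06 g C, 4.548 g H, 53.32 g Cl, 24.072 g O.
Moles — C: 18.06 / 12.01 = 1.504 mol; H: 4.548 / 1.008 = 4.512 mol; Cl: 53.32 / 35.45 = 1.504 mol; O: 24.072 / 16.00 = 1.504 mol
Divide by the smallest (1.504 mol C): C 1.000, H 3.000, Cl 1.000, O 1.001
Ratio ≈ 1:3:1:1, so the empirical formula is CH3ClO

CH3ClO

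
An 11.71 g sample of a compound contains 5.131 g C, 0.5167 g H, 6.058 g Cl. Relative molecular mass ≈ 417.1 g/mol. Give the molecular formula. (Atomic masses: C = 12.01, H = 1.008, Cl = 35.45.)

Moles — C: 5.131 / 12.01 = 0.4272 mol; H: 0.5167 / 1.008 = 0.5126 mol; Cl: 6.058 / 35.45 = 0.1709 mol
Ratios (÷ 0.1709): C 2.500, H 3.000, Cl 1.000
×2: C 5.00, H 6.00, Cl 2.00 → C5H6Cl2
Empirical-formula mass = 137.00 g/mol
n = 417.1 / 137.00 = 3.04 ≈ 3
Molecular formula = (C5H6Cl2)×3 = C15H18Cl6

C15H18Cl6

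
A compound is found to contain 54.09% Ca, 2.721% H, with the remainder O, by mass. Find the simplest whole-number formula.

CaH2O2

Assume 100 g: 54.09 g Ca, 2.721 g H, 43.189 g O.
n(Ca) = 54.09/40.08 = 1.35, n(H) = 2.721/1.008 = 2.699, n(O) = 43.189/16.00 = 2.699
Ratios (÷ 1.35): Ca 1.000, H 2.000, O 2.000
→ CaH2O2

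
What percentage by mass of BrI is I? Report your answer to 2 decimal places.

61.36%

Molar mass = 1(79.90) + 1(126.90) = 206.800 g/mol
Mass of I per mole = 1 × 126.90 = 126.900 g
% I = 126.900 / 206.800 × 100 = 61.36%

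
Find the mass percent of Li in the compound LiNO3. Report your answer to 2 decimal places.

10.07%

Molar mass = 1(6.94) + 1(14.01) + 3(16.00) = 68.950 g/mol
Mass of Li per mole = 1 × 6.94 = 6.940 g
% Li = 6.940 / 68.950 × 100 = 10.07%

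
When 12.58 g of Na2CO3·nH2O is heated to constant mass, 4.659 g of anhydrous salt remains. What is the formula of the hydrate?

Mass of water lost = 12.58 − 4.659 = 7.921 g → 7.921 / 18.02 = 0.4396 mol H2O
Molar mass of Na2CO3 = 105.99 g/mol → mol Na2CO3 = 4.659 / 105.99 = 0.04396
n = 0.4396 / 0.04396 = 10.00 ≈ 10 → Na2CO3·10H2O

Na2CO3·10H2O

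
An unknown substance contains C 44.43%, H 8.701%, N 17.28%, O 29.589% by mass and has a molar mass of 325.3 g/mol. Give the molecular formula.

C12H28N4O6

Assume 100 g: 44.43 g C, 8.701 g H, 17.28 g N, 29.589 g O.
n(C) = 44.43/12.01 = 3.699, n(H) = 8.701/1.008 = 8.632, n(N) = 17.28/14.01 = 1.233, n(O) = 29.589/16.00 = 1.849
Ratios (÷ 1.233): C 2.999, H 6.998, N 1.000, O 1.499
Multiply by 2: C 6.00, H 14.00, N 2.00, O 3.00 → C6H14N2O3
Empirical-formula mass = 162.19 g/mol
n = 325.3 / 162.19 = 2.01 ≈ 2
Molecular formula = (C6H14N2O3)×2 = C12H28N4O6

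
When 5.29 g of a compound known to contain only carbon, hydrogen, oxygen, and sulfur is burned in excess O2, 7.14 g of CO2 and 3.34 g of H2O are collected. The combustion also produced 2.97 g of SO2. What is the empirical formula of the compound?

mol C = 7.14 / 44.01 = 0.1622; mass C = 0.1622 × 12.01 = 1.948 g
mol H = 2 × (3.34 / 18.02) = 0.3707; mass H = 0.3707 × 1.008 = 0.3737 g
mol S = 2.97 / 64.07 = 0.04636; mass S = 1.487 g
mass O = 5.29 − (3.809) = 1.481 g → mol O = 0.09258
Ratios (÷ 0.04636): C 3.500, H 7.997, O 1.997, S 1.000
Scaling by 2: C 7.00, H 15.99, O 3.99, S 2.00 → C7H16O4S2

C7H16O4S2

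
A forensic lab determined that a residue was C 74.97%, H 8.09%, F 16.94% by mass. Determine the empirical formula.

Assume 100 g: 74.97 g C, 8.09 g H, 16.94 g F.
n(C) = 74.97/12.01 = 6.242, n(H) = 8.09/1.008 = 8.026, n(F) = 16.94/19.00 = 0.8916
Divide by the smallest (0.8916 mol F): C 7.001, H 9.002, F 1.000
Ratio ≈ 7:9:1, so the empirical formula is C7H9F

C7H9F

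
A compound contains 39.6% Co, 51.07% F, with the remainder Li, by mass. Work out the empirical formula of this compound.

CoF4Li2

Assume 100 g: 39.6 g Co, 51.07 g F, 9.33 g Li.
Co: 39.6 g ÷ 58.93 g/mol = 0.672 mol
F: 51.07 g ÷ 19.00 g/mol = 2.688 mol
Li: 9.33 g ÷ 6.94 g/mol = 1.344 mol
Smallest is Co at 0.672 mol; normalising gives Co 1.000, F 4.000, Li 2.001
≈ 1:4:2 → CoF4Li2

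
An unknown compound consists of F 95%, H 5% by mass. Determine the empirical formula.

Assume 100 g: 95 g F, 5 g H.
F: 95 g ÷ 19.00 g/mol = 5 mol
H: 5 g ÷ 1.008 g/mol = 4.96 mol
Smallest is H at 4.96 mol; normalising gives F 1.008, H 1.000
≈ 1:1 → FH

FH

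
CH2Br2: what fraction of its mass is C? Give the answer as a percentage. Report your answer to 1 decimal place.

Molar mass = 1(12.01) + 2(1.008) + 2(79.90) = 173.826 g/mol
Mass of C per mole = 1 × 12.01 = 12.010 g
% C = 12.010 / 173.826 × 100 = 6.9%

6.9%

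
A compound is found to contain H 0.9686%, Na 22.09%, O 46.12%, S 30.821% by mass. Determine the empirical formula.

HNaO3S

Assume 100 g: 0.9686 g H, 22.09 g Na, 46.12 g O, 30.821 g S.
n(H) = 0.9686/1.008 = 0.9609, n(Na) = 22.09/22.99 = 0.9609, n(O) = 46.12/16.00 = 2.882, n(S) = 30.821/32.07 = 0.9611
Ratios (÷ 0.9609): H 1.000, Na 1.000, O 3.000, S 1.000
Ratio ≈ 1:1:3:1, so the empirical formula is HNaO3S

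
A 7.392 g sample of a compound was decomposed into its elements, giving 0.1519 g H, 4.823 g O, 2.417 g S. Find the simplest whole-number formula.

H2O4S

H: 0.1519 g ÷ 1.008 g/mol = 0.1507 mol
O: 4.823 g ÷ 16.00 g/mol = 0.3014 mol
S: 2.417 g ÷ 32.07 g/mol = 0.07537 mol
Smallest is S at 0.07537 mol; normalising gives H 1.999, O 4.000, S 1.000
→ H2O4S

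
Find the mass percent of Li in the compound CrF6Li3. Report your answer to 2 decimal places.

11.14%

Molar mass = 1(52.00) + 6(19.00) + 3(6.94) = 186.820 g/mol
Mass of Li per mole = 3 × 6.94 = 20.820 g
% Li = 20.820 / 186.820 × 100 = 11.14%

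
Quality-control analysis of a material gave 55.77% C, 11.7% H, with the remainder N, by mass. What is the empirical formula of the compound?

C2H5N

Assume 100 g: 55.77 g C, 11.7 g H, 32.53 g N.
Moles — C: 55.77 / 12.01 = 4.644 mol; H: 11.7 / 1.008 = 11.61 mol; N: 32.53 / 14.01 = 2.322 mol
Divide by the smallest (2.322 mol N): C 2.000, H 4.999, N 1.000
≈ 2:5:1 → C2H5N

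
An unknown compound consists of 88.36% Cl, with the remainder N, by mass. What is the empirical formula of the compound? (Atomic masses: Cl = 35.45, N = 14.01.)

Assume 100 g: 88.36 g Cl, 11.64 g N.
Cl: 88.36 g ÷ 35.45 g/mol = 2.493 mol
N: 11.64 g ÷ 14.01 g/mol = 0.8308 mol
Divide by the smallest (0.8308 mol N): Cl 3.000, N 1.000
Ratio ≈ 3:1, so the empirical formula is Cl3N

Cl3N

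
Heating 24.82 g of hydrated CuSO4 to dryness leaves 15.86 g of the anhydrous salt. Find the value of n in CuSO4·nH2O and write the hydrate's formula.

CuSO4·5H2O

Mass of water lost = 24.82 − 15.86 = 8.96 g → 8.96 / 18.02 = 0.4972 mol H2O
Molar mass of CuSO4 = 159.62 g/mol → mol CuSO4 = 15.86 / 159.62 = 0.09936
n = 0.4972 / 0.09936 = 5.00 ≈ 5 → CuSO4·5H2O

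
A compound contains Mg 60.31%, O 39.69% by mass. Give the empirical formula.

MgO

Assume 100 g: 60.31 g Mg, 39.69 g O.
Mg: 60.31 g ÷ 24.31 g/mol = 2.481 mol
O: 39.69 g ÷ 16.00 g/mol = 2.481 mol
Ratios (÷ 2.481): Mg 1.000, O 1.000
→ MgO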